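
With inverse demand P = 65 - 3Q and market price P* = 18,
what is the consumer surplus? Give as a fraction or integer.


Maximum willingness to pay (at Q=0): P_max = 65
Quantity demanded at P* = 18:
Q* = (65 - 18)/3 = 47/3
CS = (1/2) * Q* * (P_max - P*)
CS = (1/2) * 47/3 * (65 - 18)
CS = (1/2) * 47/3 * 47 = 2209/6

2209/6


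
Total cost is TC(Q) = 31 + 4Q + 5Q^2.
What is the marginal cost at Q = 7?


MC = dTC/dQ = 4 + 2*5*Q
At Q = 7:
MC = 4 + 10*7
MC = 4 + 70 = 74

74


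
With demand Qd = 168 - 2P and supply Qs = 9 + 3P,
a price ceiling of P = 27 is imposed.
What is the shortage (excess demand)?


At P = 27:
Qd = 168 - 2*27 = 114
Qs = 9 + 3*27 = 90
Shortage = Qd - Qs = 114 - 90 = 24

24


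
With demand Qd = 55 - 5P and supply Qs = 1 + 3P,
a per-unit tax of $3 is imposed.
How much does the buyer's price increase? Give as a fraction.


With a per-unit tax, the buyer's price increase depends on relative slopes.
Supply slope: d = 3, Demand slope: b = 5
Buyer's price increase = d * tax / (b + d)
= 3 * 3 / (5 + 3)
= 9 / 8 = 9/8

9/8


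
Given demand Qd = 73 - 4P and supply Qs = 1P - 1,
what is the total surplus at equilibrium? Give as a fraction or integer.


Find equilibrium: 73 - 4P = 1P - 1
73 + 1 = 5P
P* = 74/5 = 74/5
Q* = 1*74/5 - 1 = 69/5
Inverse demand: P = 73/4 - Q/4, so P_max = 73/4
Inverse supply: P = 1 + Q/1, so P_min = 1
CS = (1/2) * 69/5 * (73/4 - 74/5) = 4761/200
PS = (1/2) * 69/5 * (74/5 - 1) = 4761/50
TS = CS + PS = 4761/200 + 4761/50 = 4761/40

4761/40


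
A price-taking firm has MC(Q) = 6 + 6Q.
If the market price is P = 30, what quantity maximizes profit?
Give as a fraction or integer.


In perfect competition, profit is maximized where P = MC.
30 = 6 + 6Q
24 = 6Q
Q* = 24/6 = 4

4


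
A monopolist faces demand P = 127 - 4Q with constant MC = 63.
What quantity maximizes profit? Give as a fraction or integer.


TR = P*Q = (127 - 4Q)Q = 127Q - 4Q^2
MR = dTR/dQ = 127 - 8Q
Set MR = MC:
127 - 8Q = 63
64 = 8Q
Q* = 64/8 = 8

8


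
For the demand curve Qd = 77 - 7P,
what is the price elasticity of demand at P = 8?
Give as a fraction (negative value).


dQ/dP = -7
At P = 8: Q = 77 - 7*8 = 21
E = (dQ/dP)(P/Q) = (-7)(8/21) = -8/3

-8/3


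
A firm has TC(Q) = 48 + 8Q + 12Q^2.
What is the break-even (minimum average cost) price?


AC(Q) = 48/Q + 8 + 12Q
To minimize: dAC/dQ = -48/Q^2 + 12 = 0
Q^2 = 48/12 = 4
Q* = 2
Min AC = 48/2 + 8 + 12*2
Min AC = 24 + 8 + 24 = 56

56


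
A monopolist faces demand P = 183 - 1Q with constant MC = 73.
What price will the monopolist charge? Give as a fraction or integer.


MR = 183 - 2Q
Set MR = MC: 183 - 2Q = 73
Q* = 55
Substitute into demand:
P* = 183 - 1*55 = 128

128


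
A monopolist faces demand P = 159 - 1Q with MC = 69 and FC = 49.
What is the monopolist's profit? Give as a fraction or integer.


MR = MC: 159 - 2Q = 69
Q* = 45
P* = 159 - 1*45 = 114
Profit = (P* - MC)*Q* - FC
= (114 - 69)*45 - 49
= 45*45 - 49
= 2025 - 49 = 1976

1976


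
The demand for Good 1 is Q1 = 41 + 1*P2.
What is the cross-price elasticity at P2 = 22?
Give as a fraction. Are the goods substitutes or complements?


dQ1/dP2 = 1
At P2 = 22: Q1 = 41 + 1*22 = 63
Exy = (dQ1/dP2)(P2/Q1) = 1 * 22 / 63 = 22/63
Since Exy > 0, the goods are substitutes.

22/63 (substitutes)


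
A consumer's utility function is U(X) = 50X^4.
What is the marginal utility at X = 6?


MU = dU/dX = 50*4*X^(4-1)
MU = 200*X^3
At X = 6:
MU = 200 * 6^3
MU = 200 * 216 = 43200

43200


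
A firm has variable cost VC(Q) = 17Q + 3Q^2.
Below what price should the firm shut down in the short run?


AVC(Q) = VC(Q)/Q = 17 + 3Q
AVC is increasing in Q, so minimum AVC is at Q -> 0+.
Min AVC = 17
The firm should shut down if P < 17.

17


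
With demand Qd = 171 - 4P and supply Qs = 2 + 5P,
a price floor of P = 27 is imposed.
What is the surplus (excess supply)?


At P = 27:
Qd = 171 - 4*27 = 63
Qs = 2 + 5*27 = 137
Surplus = Qs - Qd = 137 - 63 = 74

74


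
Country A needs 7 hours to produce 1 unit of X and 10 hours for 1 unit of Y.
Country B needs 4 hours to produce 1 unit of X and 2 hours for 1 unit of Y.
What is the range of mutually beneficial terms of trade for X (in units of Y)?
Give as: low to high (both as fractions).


Opportunity cost of X for Country A = hours_X / hours_Y = 7/10 = 7/10 units of Y
Opportunity cost of X for Country B = hours_X / hours_Y = 4/2 = 2 units of Y
Terms of trade must be between the two opportunity costs.
Range: 7/10 to 2

7/10 to 2


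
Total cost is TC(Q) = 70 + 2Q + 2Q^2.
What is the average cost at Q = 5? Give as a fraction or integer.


TC(5) = 70 + 2*5 + 2*5^2
TC(5) = 70 + 10 + 50 = 130
AC = TC/Q = 130/5 = 26

26


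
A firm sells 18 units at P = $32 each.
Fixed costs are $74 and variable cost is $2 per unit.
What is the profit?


Total Revenue = P * Q = 32 * 18 = $576
Total Cost = FC + VC*Q = 74 + 2*18 = $110
Profit = TR - TC = 576 - 110 = $466

$466


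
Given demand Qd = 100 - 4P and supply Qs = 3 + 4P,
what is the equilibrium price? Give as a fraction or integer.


At equilibrium, Qd = Qs.
100 - 4P = 3 + 4P
100 - 3 = 4P + 4P
97 = 8P
P* = 97/8 = 97/8

97/8


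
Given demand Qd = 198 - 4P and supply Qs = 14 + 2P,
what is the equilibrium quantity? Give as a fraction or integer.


First find equilibrium price:
198 - 4P = 14 + 2P
P* = 184/6 = 92/3
Then substitute into demand:
Q* = 198 - 4 * 92/3 = 226/3

226/3


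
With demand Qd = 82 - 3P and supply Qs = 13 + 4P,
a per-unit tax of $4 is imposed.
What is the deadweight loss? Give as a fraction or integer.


Pre-tax equilibrium quantity: Q* = 367/7
Post-tax equilibrium quantity: Q_tax = 319/7
Reduction in quantity: Q* - Q_tax = 48/7
DWL = (1/2) * tax * (Q* - Q_tax)
DWL = (1/2) * 4 * 48/7 = 96/7

96/7


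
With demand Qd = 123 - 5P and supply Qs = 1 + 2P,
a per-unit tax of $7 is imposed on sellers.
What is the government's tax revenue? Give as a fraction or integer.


With tax on sellers, new supply: Qs' = 1 + 2(P - 7)
= 2P - 13
New equilibrium quantity:
Q_new = 181/7
Tax revenue = tax * Q_new = 7 * 181/7 = 181

181


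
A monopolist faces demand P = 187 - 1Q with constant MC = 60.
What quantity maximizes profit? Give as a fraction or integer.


TR = P*Q = (187 - 1Q)Q = 187Q - 1Q^2
MR = dTR/dQ = 187 - 2Q
Set MR = MC:
187 - 2Q = 60
127 = 2Q
Q* = 127/2 = 127/2

127/2


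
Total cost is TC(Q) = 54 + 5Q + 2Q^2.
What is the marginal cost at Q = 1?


MC = dTC/dQ = 5 + 2*2*Q
At Q = 1:
MC = 5 + 4*1
MC = 5 + 4 = 9

9


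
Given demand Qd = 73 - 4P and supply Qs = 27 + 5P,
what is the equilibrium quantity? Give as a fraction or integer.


First find equilibrium price:
73 - 4P = 27 + 5P
P* = 46/9 = 46/9
Then substitute into demand:
Q* = 73 - 4 * 46/9 = 473/9

473/9


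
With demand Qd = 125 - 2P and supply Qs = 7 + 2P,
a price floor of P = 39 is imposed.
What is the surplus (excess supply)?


At P = 39:
Qd = 125 - 2*39 = 47
Qs = 7 + 2*39 = 85
Surplus = Qs - Qd = 85 - 47 = 38

38


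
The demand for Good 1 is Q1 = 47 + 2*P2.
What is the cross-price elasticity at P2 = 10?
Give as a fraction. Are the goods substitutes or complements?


dQ1/dP2 = 2
At P2 = 10: Q1 = 47 + 2*10 = 67
Exy = (dQ1/dP2)(P2/Q1) = 2 * 10 / 67 = 20/67
Since Exy > 0, the goods are substitutes.

20/67 (substitutes)


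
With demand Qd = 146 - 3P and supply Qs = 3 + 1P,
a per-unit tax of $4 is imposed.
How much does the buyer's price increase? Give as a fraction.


With a per-unit tax, the buyer's price increase depends on relative slopes.
Supply slope: d = 1, Demand slope: b = 3
Buyer's price increase = d * tax / (b + d)
= 1 * 4 / (3 + 1)
= 4 / 4 = 1

1


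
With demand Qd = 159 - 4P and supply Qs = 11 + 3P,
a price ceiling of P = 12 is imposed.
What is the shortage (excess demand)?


At P = 12:
Qd = 159 - 4*12 = 111
Qs = 11 + 3*12 = 47
Shortage = Qd - Qs = 111 - 47 = 64

64


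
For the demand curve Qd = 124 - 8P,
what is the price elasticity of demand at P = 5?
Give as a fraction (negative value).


dQ/dP = -8
At P = 5: Q = 124 - 8*5 = 84
E = (dQ/dP)(P/Q) = (-8)(5/84) = -10/21

-10/21


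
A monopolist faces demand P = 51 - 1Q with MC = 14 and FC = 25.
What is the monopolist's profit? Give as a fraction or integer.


MR = MC: 51 - 2Q = 14
Q* = 37/2
P* = 51 - 1*37/2 = 65/2
Profit = (P* - MC)*Q* - FC
= (65/2 - 14)*37/2 - 25
= 37/2*37/2 - 25
= 1369/4 - 25 = 1269/4

1269/4


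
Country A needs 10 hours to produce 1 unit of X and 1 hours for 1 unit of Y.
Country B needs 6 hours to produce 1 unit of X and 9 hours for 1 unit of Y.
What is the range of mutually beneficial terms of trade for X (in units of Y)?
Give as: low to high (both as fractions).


Opportunity cost of X for Country A = hours_X / hours_Y = 10/1 = 10 units of Y
Opportunity cost of X for Country B = hours_X / hours_Y = 6/9 = 2/3 units of Y
Terms of trade must be between the two opportunity costs.
Range: 2/3 to 10

2/3 to 10


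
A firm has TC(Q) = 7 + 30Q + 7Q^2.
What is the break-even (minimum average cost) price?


AC(Q) = 7/Q + 30 + 7Q
To minimize: dAC/dQ = -7/Q^2 + 7 = 0
Q^2 = 7/7 = 1
Q* = 1
Min AC = 7/1 + 30 + 7*1
Min AC = 7 + 30 + 7 = 44

44


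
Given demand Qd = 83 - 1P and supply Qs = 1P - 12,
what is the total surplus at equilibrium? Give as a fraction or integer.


Find equilibrium: 83 - 1P = 1P - 12
83 + 12 = 2P
P* = 95/2 = 95/2
Q* = 1*95/2 - 12 = 71/2
Inverse demand: P = 83 - Q/1, so P_max = 83
Inverse supply: P = 12 + Q/1, so P_min = 12
CS = (1/2) * 71/2 * (83 - 95/2) = 5041/8
PS = (1/2) * 71/2 * (95/2 - 12) = 5041/8
TS = CS + PS = 5041/8 + 5041/8 = 5041/4

5041/4


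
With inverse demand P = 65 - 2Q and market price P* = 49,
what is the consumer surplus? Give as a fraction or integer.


Maximum willingness to pay (at Q=0): P_max = 65
Quantity demanded at P* = 49:
Q* = (65 - 49)/2 = 8
CS = (1/2) * Q* * (P_max - P*)
CS = (1/2) * 8 * (65 - 49)
CS = (1/2) * 8 * 16 = 64

64


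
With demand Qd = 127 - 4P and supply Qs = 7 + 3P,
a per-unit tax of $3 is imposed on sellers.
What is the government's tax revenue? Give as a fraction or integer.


With tax on sellers, new supply: Qs' = 7 + 3(P - 3)
= 3P - 2
New equilibrium quantity:
Q_new = 373/7
Tax revenue = tax * Q_new = 3 * 373/7 = 1119/7

1119/7


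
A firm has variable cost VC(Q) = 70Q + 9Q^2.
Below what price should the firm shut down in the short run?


AVC(Q) = VC(Q)/Q = 70 + 9Q
AVC is increasing in Q, so minimum AVC is at Q -> 0+.
Min AVC = 70
The firm should shut down if P < 70.

70


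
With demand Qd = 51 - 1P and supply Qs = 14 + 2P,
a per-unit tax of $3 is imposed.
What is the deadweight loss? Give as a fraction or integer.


Pre-tax equilibrium quantity: Q* = 116/3
Post-tax equilibrium quantity: Q_tax = 110/3
Reduction in quantity: Q* - Q_tax = 2
DWL = (1/2) * tax * (Q* - Q_tax)
DWL = (1/2) * 3 * 2 = 3

3


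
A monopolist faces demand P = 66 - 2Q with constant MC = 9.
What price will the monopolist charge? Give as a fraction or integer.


MR = 66 - 4Q
Set MR = MC: 66 - 4Q = 9
Q* = 57/4
Substitute into demand:
P* = 66 - 2*57/4 = 75/2

75/2


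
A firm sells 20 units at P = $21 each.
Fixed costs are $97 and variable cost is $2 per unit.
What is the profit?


Total Revenue = P * Q = 21 * 20 = $420
Total Cost = FC + VC*Q = 97 + 2*20 = $137
Profit = TR - TC = 420 - 137 = $283

$283


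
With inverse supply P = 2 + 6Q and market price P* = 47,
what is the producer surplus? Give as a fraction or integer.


Minimum supply price (at Q=0): P_min = 2
Quantity supplied at P* = 47:
Q* = (47 - 2)/6 = 15/2
PS = (1/2) * Q* * (P* - P_min)
PS = (1/2) * 15/2 * (47 - 2)
PS = (1/2) * 15/2 * 45 = 675/4

675/4


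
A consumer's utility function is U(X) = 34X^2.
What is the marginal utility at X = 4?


MU = dU/dX = 34*2*X^(2-1)
MU = 68*X^1
At X = 4:
MU = 68 * 4^1
MU = 68 * 4 = 272

272


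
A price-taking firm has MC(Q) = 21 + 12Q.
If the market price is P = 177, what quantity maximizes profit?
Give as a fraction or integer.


In perfect competition, profit is maximized where P = MC.
177 = 21 + 12Q
156 = 12Q
Q* = 156/12 = 13

13


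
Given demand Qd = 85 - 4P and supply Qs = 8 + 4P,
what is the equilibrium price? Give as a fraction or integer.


At equilibrium, Qd = Qs.
85 - 4P = 8 + 4P
85 - 8 = 4P + 4P
77 = 8P
P* = 77/8 = 77/8

77/8


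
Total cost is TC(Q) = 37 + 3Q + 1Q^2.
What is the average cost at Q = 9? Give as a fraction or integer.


TC(9) = 37 + 3*9 + 1*9^2
TC(9) = 37 + 27 + 81 = 145
AC = TC/Q = 145/9 = 145/9

145/9


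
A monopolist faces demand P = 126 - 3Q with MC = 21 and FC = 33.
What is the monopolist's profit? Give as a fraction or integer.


MR = MC: 126 - 6Q = 21
Q* = 35/2
P* = 126 - 3*35/2 = 147/2
Profit = (P* - MC)*Q* - FC
= (147/2 - 21)*35/2 - 33
= 105/2*35/2 - 33
= 3675/4 - 33 = 3543/4

3543/4


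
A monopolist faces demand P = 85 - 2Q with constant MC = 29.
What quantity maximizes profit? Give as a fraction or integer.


TR = P*Q = (85 - 2Q)Q = 85Q - 2Q^2
MR = dTR/dQ = 85 - 4Q
Set MR = MC:
85 - 4Q = 29
56 = 4Q
Q* = 56/4 = 14

14


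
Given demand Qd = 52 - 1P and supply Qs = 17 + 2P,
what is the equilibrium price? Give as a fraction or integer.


At equilibrium, Qd = Qs.
52 - 1P = 17 + 2P
52 - 17 = 1P + 2P
35 = 3P
P* = 35/3 = 35/3

35/3


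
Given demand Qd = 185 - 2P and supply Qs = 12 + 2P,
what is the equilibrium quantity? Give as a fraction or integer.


First find equilibrium price:
185 - 2P = 12 + 2P
P* = 173/4 = 173/4
Then substitute into demand:
Q* = 185 - 2 * 173/4 = 197/2

197/2


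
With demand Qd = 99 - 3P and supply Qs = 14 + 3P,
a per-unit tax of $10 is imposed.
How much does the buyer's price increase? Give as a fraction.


With a per-unit tax, the buyer's price increase depends on relative slopes.
Supply slope: d = 3, Demand slope: b = 3
Buyer's price increase = d * tax / (b + d)
= 3 * 10 / (3 + 3)
= 30 / 6 = 5

5


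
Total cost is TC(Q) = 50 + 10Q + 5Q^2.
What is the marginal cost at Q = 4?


MC = dTC/dQ = 10 + 2*5*Q
At Q = 4:
MC = 10 + 10*4
MC = 10 + 40 = 50

50


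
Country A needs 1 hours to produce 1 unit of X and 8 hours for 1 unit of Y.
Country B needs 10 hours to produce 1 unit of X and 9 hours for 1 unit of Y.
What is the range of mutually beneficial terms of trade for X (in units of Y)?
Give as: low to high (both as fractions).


Opportunity cost of X for Country A = hours_X / hours_Y = 1/8 = 1/8 units of Y
Opportunity cost of X for Country B = hours_X / hours_Y = 10/9 = 10/9 units of Y
Terms of trade must be between the two opportunity costs.
Range: 1/8 to 10/9

1/8 to 10/9


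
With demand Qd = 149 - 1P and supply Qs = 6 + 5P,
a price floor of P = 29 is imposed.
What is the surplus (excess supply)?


At P = 29:
Qd = 149 - 1*29 = 120
Qs = 6 + 5*29 = 151
Surplus = Qs - Qd = 151 - 120 = 31

31


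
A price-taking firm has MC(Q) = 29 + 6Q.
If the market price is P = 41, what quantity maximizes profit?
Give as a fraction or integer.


In perfect competition, profit is maximized where P = MC.
41 = 29 + 6Q
12 = 6Q
Q* = 12/6 = 2

2


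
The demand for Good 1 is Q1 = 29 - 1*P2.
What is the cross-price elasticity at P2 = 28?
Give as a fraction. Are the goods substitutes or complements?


dQ1/dP2 = -1
At P2 = 28: Q1 = 29 - 1*28 = 1
Exy = (dQ1/dP2)(P2/Q1) = -1 * 28 / 1 = -28
Since Exy < 0, the goods are complements.

-28 (complements)


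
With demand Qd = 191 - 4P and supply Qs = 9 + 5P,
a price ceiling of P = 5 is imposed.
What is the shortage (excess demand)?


At P = 5:
Qd = 191 - 4*5 = 171
Qs = 9 + 5*5 = 34
Shortage = Qd - Qs = 171 - 34 = 137

137


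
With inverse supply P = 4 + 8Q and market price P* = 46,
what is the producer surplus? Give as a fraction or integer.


Minimum supply price (at Q=0): P_min = 4
Quantity supplied at P* = 46:
Q* = (46 - 4)/8 = 21/4
PS = (1/2) * Q* * (P* - P_min)
PS = (1/2) * 21/4 * (46 - 4)
PS = (1/2) * 21/4 * 42 = 441/4

441/4


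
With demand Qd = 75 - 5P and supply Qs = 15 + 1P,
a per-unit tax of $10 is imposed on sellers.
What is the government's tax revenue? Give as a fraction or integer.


With tax on sellers, new supply: Qs' = 15 + 1(P - 10)
= 5 + 1P
New equilibrium quantity:
Q_new = 50/3
Tax revenue = tax * Q_new = 10 * 50/3 = 500/3

500/3


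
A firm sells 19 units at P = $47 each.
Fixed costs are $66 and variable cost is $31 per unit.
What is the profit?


Total Revenue = P * Q = 47 * 19 = $893
Total Cost = FC + VC*Q = 66 + 31*19 = $655
Profit = TR - TC = 893 - 655 = $238

$238


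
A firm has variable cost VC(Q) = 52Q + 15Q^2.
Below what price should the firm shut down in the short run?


AVC(Q) = VC(Q)/Q = 52 + 15Q
AVC is increasing in Q, so minimum AVC is at Q -> 0+.
Min AVC = 52
The firm should shut down if P < 52.

52


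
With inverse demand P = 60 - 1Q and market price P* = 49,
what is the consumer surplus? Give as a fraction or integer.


Maximum willingness to pay (at Q=0): P_max = 60
Quantity demanded at P* = 49:
Q* = (60 - 49)/1 = 11
CS = (1/2) * Q* * (P_max - P*)
CS = (1/2) * 11 * (60 - 49)
CS = (1/2) * 11 * 11 = 121/2

121/2


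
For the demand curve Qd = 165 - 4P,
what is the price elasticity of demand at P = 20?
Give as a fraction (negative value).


dQ/dP = -4
At P = 20: Q = 165 - 4*20 = 85
E = (dQ/dP)(P/Q) = (-4)(20/85) = -16/17

-16/17


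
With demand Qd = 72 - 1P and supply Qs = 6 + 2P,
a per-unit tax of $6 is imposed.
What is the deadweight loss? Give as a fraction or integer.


Pre-tax equilibrium quantity: Q* = 50
Post-tax equilibrium quantity: Q_tax = 46
Reduction in quantity: Q* - Q_tax = 4
DWL = (1/2) * tax * (Q* - Q_tax)
DWL = (1/2) * 6 * 4 = 12

12


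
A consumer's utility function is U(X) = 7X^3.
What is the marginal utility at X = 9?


MU = dU/dX = 7*3*X^(3-1)
MU = 21*X^2
At X = 9:
MU = 21 * 9^2
MU = 21 * 81 = 1701

1701


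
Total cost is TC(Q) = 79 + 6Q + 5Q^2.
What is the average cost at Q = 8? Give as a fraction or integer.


TC(8) = 79 + 6*8 + 5*8^2
TC(8) = 79 + 48 + 320 = 447
AC = TC/Q = 447/8 = 447/8

447/8


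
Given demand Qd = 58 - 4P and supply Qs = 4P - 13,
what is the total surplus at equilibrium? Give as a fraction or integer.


Find equilibrium: 58 - 4P = 4P - 13
58 + 13 = 8P
P* = 71/8 = 71/8
Q* = 4*71/8 - 13 = 45/2
Inverse demand: P = 29/2 - Q/4, so P_max = 29/2
Inverse supply: P = 13/4 + Q/4, so P_min = 13/4
CS = (1/2) * 45/2 * (29/2 - 71/8) = 2025/32
PS = (1/2) * 45/2 * (71/8 - 13/4) = 2025/32
TS = CS + PS = 2025/32 + 2025/32 = 2025/16

2025/16


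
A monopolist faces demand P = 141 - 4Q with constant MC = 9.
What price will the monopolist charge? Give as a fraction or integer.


MR = 141 - 8Q
Set MR = MC: 141 - 8Q = 9
Q* = 33/2
Substitute into demand:
P* = 141 - 4*33/2 = 75

75


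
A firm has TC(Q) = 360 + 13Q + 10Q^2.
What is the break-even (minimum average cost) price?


AC(Q) = 360/Q + 13 + 10Q
To minimize: dAC/dQ = -360/Q^2 + 10 = 0
Q^2 = 360/10 = 36
Q* = 6
Min AC = 360/6 + 13 + 10*6
Min AC = 60 + 13 + 60 = 133

133


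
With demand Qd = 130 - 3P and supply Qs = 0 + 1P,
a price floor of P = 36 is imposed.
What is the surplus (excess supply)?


At P = 36:
Qd = 130 - 3*36 = 22
Qs = 0 + 1*36 = 36
Surplus = Qs - Qd = 36 - 22 = 14

14


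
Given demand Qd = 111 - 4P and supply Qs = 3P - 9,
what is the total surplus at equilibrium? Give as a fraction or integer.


Find equilibrium: 111 - 4P = 3P - 9
111 + 9 = 7P
P* = 120/7 = 120/7
Q* = 3*120/7 - 9 = 297/7
Inverse demand: P = 111/4 - Q/4, so P_max = 111/4
Inverse supply: P = 3 + Q/3, so P_min = 3
CS = (1/2) * 297/7 * (111/4 - 120/7) = 88209/392
PS = (1/2) * 297/7 * (120/7 - 3) = 29403/98
TS = CS + PS = 88209/392 + 29403/98 = 29403/56

29403/56


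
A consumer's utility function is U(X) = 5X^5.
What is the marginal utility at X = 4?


MU = dU/dX = 5*5*X^(5-1)
MU = 25*X^4
At X = 4:
MU = 25 * 4^4
MU = 25 * 256 = 6400

6400


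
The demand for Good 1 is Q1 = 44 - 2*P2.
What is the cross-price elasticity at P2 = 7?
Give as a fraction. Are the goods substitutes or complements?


dQ1/dP2 = -2
At P2 = 7: Q1 = 44 - 2*7 = 30
Exy = (dQ1/dP2)(P2/Q1) = -2 * 7 / 30 = -7/15
Since Exy < 0, the goods are complements.

-7/15 (complements)


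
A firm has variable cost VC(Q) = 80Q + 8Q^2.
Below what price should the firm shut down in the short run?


AVC(Q) = VC(Q)/Q = 80 + 8Q
AVC is increasing in Q, so minimum AVC is at Q -> 0+.
Min AVC = 80
The firm should shut down if P < 80.

80


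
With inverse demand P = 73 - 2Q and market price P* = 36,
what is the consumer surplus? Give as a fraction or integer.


Maximum willingness to pay (at Q=0): P_max = 73
Quantity demanded at P* = 36:
Q* = (73 - 36)/2 = 37/2
CS = (1/2) * Q* * (P_max - P*)
CS = (1/2) * 37/2 * (73 - 36)
CS = (1/2) * 37/2 * 37 = 1369/4

1369/4


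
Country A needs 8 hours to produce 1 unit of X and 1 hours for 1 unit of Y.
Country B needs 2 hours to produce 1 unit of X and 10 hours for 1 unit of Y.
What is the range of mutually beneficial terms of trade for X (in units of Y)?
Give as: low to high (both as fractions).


Opportunity cost of X for Country A = hours_X / hours_Y = 8/1 = 8 units of Y
Opportunity cost of X for Country B = hours_X / hours_Y = 2/10 = 1/5 units of Y
Terms of trade must be between the two opportunity costs.
Range: 1/5 to 8

1/5 to 8


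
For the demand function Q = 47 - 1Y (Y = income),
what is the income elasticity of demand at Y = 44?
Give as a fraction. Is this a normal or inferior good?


dQ/dY = -1
At Y = 44: Q = 47 - 1*44 = 3
Ey = (dQ/dY)(Y/Q) = -1 * 44 / 3 = -44/3
Since Ey < 0, this is a inferior good.

-44/3 (inferior good)


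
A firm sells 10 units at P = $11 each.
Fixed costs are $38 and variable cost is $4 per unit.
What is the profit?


Total Revenue = P * Q = 11 * 10 = $110
Total Cost = FC + VC*Q = 38 + 4*10 = $78
Profit = TR - TC = 110 - 78 = $32

$32


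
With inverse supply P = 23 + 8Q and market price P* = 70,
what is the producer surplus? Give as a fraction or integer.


Minimum supply price (at Q=0): P_min = 23
Quantity supplied at P* = 70:
Q* = (70 - 23)/8 = 47/8
PS = (1/2) * Q* * (P* - P_min)
PS = (1/2) * 47/8 * (70 - 23)
PS = (1/2) * 47/8 * 47 = 2209/16

2209/16


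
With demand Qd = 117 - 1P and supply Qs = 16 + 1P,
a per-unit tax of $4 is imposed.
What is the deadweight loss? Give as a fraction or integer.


Pre-tax equilibrium quantity: Q* = 133/2
Post-tax equilibrium quantity: Q_tax = 129/2
Reduction in quantity: Q* - Q_tax = 2
DWL = (1/2) * tax * (Q* - Q_tax)
DWL = (1/2) * 4 * 2 = 4

4


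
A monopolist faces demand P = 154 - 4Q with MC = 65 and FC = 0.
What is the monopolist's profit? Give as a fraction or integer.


MR = MC: 154 - 8Q = 65
Q* = 89/8
P* = 154 - 4*89/8 = 219/2
Profit = (P* - MC)*Q* - FC
= (219/2 - 65)*89/8 - 0
= 89/2*89/8 - 0
= 7921/16 - 0 = 7921/16

7921/16


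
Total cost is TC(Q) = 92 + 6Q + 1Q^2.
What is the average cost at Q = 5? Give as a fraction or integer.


TC(5) = 92 + 6*5 + 1*5^2
TC(5) = 92 + 30 + 25 = 147
AC = TC/Q = 147/5 = 147/5

147/5


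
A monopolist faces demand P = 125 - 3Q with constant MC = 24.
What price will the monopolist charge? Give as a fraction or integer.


MR = 125 - 6Q
Set MR = MC: 125 - 6Q = 24
Q* = 101/6
Substitute into demand:
P* = 125 - 3*101/6 = 149/2

149/2


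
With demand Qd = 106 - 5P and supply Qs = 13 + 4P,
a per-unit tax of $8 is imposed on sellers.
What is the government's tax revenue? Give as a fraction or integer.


With tax on sellers, new supply: Qs' = 13 + 4(P - 8)
= 4P - 19
New equilibrium quantity:
Q_new = 329/9
Tax revenue = tax * Q_new = 8 * 329/9 = 2632/9

2632/9


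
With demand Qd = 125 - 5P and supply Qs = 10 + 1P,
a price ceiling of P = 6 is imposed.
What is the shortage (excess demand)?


At P = 6:
Qd = 125 - 5*6 = 95
Qs = 10 + 1*6 = 16
Shortage = Qd - Qs = 95 - 16 = 79

79


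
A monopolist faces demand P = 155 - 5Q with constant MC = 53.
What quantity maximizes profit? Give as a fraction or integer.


TR = P*Q = (155 - 5Q)Q = 155Q - 5Q^2
MR = dTR/dQ = 155 - 10Q
Set MR = MC:
155 - 10Q = 53
102 = 10Q
Q* = 102/10 = 51/5

51/5


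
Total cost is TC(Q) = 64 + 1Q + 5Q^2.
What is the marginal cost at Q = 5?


MC = dTC/dQ = 1 + 2*5*Q
At Q = 5:
MC = 1 + 10*5
MC = 1 + 50 = 51

51


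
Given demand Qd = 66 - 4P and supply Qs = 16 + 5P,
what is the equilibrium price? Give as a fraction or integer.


At equilibrium, Qd = Qs.
66 - 4P = 16 + 5P
66 - 16 = 4P + 5P
50 = 9P
P* = 50/9 = 50/9

50/9


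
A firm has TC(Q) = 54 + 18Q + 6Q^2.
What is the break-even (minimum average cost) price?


AC(Q) = 54/Q + 18 + 6Q
To minimize: dAC/dQ = -54/Q^2 + 6 = 0
Q^2 = 54/6 = 9
Q* = 3
Min AC = 54/3 + 18 + 6*3
Min AC = 18 + 18 + 18 = 54

54


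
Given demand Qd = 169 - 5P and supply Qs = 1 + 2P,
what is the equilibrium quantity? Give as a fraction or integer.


First find equilibrium price:
169 - 5P = 1 + 2P
P* = 168/7 = 24
Then substitute into demand:
Q* = 169 - 5 * 24 = 49

49


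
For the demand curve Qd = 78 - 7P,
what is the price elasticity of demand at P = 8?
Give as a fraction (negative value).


dQ/dP = -7
At P = 8: Q = 78 - 7*8 = 22
E = (dQ/dP)(P/Q) = (-7)(8/22) = -28/11

-28/11


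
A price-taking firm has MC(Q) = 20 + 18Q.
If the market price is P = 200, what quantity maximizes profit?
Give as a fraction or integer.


In perfect competition, profit is maximized where P = MC.
200 = 20 + 18Q
180 = 18Q
Q* = 180/18 = 10

10


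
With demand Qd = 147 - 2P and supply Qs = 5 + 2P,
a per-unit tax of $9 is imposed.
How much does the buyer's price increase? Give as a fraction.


With a per-unit tax, the buyer's price increase depends on relative slopes.
Supply slope: d = 2, Demand slope: b = 2
Buyer's price increase = d * tax / (b + d)
= 2 * 9 / (2 + 2)
= 18 / 4 = 9/2

9/2


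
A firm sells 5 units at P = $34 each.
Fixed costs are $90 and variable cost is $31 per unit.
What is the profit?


Total Revenue = P * Q = 34 * 5 = $170
Total Cost = FC + VC*Q = 90 + 31*5 = $245
Profit = TR - TC = 170 - 245 = $-75

$-75


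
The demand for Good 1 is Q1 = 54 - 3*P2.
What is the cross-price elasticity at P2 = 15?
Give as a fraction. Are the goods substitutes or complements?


dQ1/dP2 = -3
At P2 = 15: Q1 = 54 - 3*15 = 9
Exy = (dQ1/dP2)(P2/Q1) = -3 * 15 / 9 = -5
Since Exy < 0, the goods are complements.

-5 (complements)


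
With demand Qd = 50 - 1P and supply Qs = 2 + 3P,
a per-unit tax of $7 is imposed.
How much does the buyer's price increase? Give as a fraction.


With a per-unit tax, the buyer's price increase depends on relative slopes.
Supply slope: d = 3, Demand slope: b = 1
Buyer's price increase = d * tax / (b + d)
= 3 * 7 / (1 + 3)
= 21 / 4 = 21/4

21/4


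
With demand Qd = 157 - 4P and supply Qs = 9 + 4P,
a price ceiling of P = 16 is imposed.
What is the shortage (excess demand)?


At P = 16:
Qd = 157 - 4*16 = 93
Qs = 9 + 4*16 = 73
Shortage = Qd - Qs = 93 - 73 = 20

20


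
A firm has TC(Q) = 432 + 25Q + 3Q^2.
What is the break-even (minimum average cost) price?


AC(Q) = 432/Q + 25 + 3Q
To minimize: dAC/dQ = -432/Q^2 + 3 = 0
Q^2 = 432/3 = 144
Q* = 12
Min AC = 432/12 + 25 + 3*12
Min AC = 36 + 25 + 36 = 97

97


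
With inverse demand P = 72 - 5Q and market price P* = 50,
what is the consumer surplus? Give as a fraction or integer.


Maximum willingness to pay (at Q=0): P_max = 72
Quantity demanded at P* = 50:
Q* = (72 - 50)/5 = 22/5
CS = (1/2) * Q* * (P_max - P*)
CS = (1/2) * 22/5 * (72 - 50)
CS = (1/2) * 22/5 * 22 = 242/5

242/5


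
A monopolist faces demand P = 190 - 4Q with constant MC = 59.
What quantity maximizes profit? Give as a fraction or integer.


TR = P*Q = (190 - 4Q)Q = 190Q - 4Q^2
MR = dTR/dQ = 190 - 8Q
Set MR = MC:
190 - 8Q = 59
131 = 8Q
Q* = 131/8 = 131/8

131/8


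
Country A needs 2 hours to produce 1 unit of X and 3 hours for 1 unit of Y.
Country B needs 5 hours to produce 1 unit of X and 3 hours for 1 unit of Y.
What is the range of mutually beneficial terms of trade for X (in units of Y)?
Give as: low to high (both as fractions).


Opportunity cost of X for Country A = hours_X / hours_Y = 2/3 = 2/3 units of Y
Opportunity cost of X for Country B = hours_X / hours_Y = 5/3 = 5/3 units of Y
Terms of trade must be between the two opportunity costs.
Range: 2/3 to 5/3

2/3 to 5/3


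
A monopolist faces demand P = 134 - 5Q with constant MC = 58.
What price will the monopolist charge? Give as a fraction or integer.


MR = 134 - 10Q
Set MR = MC: 134 - 10Q = 58
Q* = 38/5
Substitute into demand:
P* = 134 - 5*38/5 = 96

96


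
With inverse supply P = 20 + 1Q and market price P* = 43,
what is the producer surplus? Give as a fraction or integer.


Minimum supply price (at Q=0): P_min = 20
Quantity supplied at P* = 43:
Q* = (43 - 20)/1 = 23
PS = (1/2) * Q* * (P* - P_min)
PS = (1/2) * 23 * (43 - 20)
PS = (1/2) * 23 * 23 = 529/2

529/2


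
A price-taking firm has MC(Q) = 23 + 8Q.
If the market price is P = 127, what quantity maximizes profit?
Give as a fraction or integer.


In perfect competition, profit is maximized where P = MC.
127 = 23 + 8Q
104 = 8Q
Q* = 104/8 = 13

13


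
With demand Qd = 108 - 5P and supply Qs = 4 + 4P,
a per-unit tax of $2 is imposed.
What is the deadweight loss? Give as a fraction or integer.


Pre-tax equilibrium quantity: Q* = 452/9
Post-tax equilibrium quantity: Q_tax = 412/9
Reduction in quantity: Q* - Q_tax = 40/9
DWL = (1/2) * tax * (Q* - Q_tax)
DWL = (1/2) * 2 * 40/9 = 40/9

40/9


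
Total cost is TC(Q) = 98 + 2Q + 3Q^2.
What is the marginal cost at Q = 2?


MC = dTC/dQ = 2 + 2*3*Q
At Q = 2:
MC = 2 + 6*2
MC = 2 + 12 = 14

14


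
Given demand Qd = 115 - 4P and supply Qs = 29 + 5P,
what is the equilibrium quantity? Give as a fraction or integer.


First find equilibrium price:
115 - 4P = 29 + 5P
P* = 86/9 = 86/9
Then substitute into demand:
Q* = 115 - 4 * 86/9 = 691/9

691/9


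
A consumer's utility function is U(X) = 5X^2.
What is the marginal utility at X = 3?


MU = dU/dX = 5*2*X^(2-1)
MU = 10*X^1
At X = 3:
MU = 10 * 3^1
MU = 10 * 3 = 30

30


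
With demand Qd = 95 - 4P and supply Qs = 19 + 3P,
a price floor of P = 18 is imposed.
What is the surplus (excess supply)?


At P = 18:
Qd = 95 - 4*18 = 23
Qs = 19 + 3*18 = 73
Surplus = Qs - Qd = 73 - 23 = 50

50


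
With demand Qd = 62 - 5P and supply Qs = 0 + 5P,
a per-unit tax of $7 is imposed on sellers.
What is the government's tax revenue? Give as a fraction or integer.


With tax on sellers, new supply: Qs' = 0 + 5(P - 7)
= 5P - 35
New equilibrium quantity:
Q_new = 27/2
Tax revenue = tax * Q_new = 7 * 27/2 = 189/2

189/2


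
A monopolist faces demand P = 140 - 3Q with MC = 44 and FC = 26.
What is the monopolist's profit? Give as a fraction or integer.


MR = MC: 140 - 6Q = 44
Q* = 16
P* = 140 - 3*16 = 92
Profit = (P* - MC)*Q* - FC
= (92 - 44)*16 - 26
= 48*16 - 26
= 768 - 26 = 742

742


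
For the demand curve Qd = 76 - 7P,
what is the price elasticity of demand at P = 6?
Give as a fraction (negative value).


dQ/dP = -7
At P = 6: Q = 76 - 7*6 = 34
E = (dQ/dP)(P/Q) = (-7)(6/34) = -21/17

-21/17


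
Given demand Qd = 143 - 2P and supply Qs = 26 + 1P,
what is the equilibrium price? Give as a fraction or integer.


At equilibrium, Qd = Qs.
143 - 2P = 26 + 1P
143 - 26 = 2P + 1P
117 = 3P
P* = 117/3 = 39

39


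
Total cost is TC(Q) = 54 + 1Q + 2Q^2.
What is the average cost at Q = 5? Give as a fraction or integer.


TC(5) = 54 + 1*5 + 2*5^2
TC(5) = 54 + 5 + 50 = 109
AC = TC/Q = 109/5 = 109/5

109/5


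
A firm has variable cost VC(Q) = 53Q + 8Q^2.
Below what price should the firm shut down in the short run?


AVC(Q) = VC(Q)/Q = 53 + 8Q
AVC is increasing in Q, so minimum AVC is at Q -> 0+.
Min AVC = 53
The firm should shut down if P < 53.

53


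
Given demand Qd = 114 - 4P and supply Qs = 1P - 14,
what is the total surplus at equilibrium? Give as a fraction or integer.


Find equilibrium: 114 - 4P = 1P - 14
114 + 14 = 5P
P* = 128/5 = 128/5
Q* = 1*128/5 - 14 = 58/5
Inverse demand: P = 57/2 - Q/4, so P_max = 57/2
Inverse supply: P = 14 + Q/1, so P_min = 14
CS = (1/2) * 58/5 * (57/2 - 128/5) = 841/50
PS = (1/2) * 58/5 * (128/5 - 14) = 1682/25
TS = CS + PS = 841/50 + 1682/25 = 841/10

841/10


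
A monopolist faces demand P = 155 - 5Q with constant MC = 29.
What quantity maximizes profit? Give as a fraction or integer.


TR = P*Q = (155 - 5Q)Q = 155Q - 5Q^2
MR = dTR/dQ = 155 - 10Q
Set MR = MC:
155 - 10Q = 29
126 = 10Q
Q* = 126/10 = 63/5

63/5


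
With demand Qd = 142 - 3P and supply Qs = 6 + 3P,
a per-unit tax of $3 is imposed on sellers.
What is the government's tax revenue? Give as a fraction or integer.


With tax on sellers, new supply: Qs' = 6 + 3(P - 3)
= 3P - 3
New equilibrium quantity:
Q_new = 139/2
Tax revenue = tax * Q_new = 3 * 139/2 = 417/2

417/2


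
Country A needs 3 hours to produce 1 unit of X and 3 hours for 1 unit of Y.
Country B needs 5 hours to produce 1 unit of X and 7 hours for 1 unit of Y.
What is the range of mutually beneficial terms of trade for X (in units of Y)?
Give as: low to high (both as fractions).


Opportunity cost of X for Country A = hours_X / hours_Y = 3/3 = 1 units of Y
Opportunity cost of X for Country B = hours_X / hours_Y = 5/7 = 5/7 units of Y
Terms of trade must be between the two opportunity costs.
Range: 5/7 to 1

5/7 to 1


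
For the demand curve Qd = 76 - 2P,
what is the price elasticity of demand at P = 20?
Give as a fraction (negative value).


dQ/dP = -2
At P = 20: Q = 76 - 2*20 = 36
E = (dQ/dP)(P/Q) = (-2)(20/36) = -10/9

-10/9


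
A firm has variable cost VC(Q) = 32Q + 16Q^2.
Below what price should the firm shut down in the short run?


AVC(Q) = VC(Q)/Q = 32 + 16Q
AVC is increasing in Q, so minimum AVC is at Q -> 0+.
Min AVC = 32
The firm should shut down if P < 32.

32


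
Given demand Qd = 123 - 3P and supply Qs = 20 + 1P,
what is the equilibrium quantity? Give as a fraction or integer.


First find equilibrium price:
123 - 3P = 20 + 1P
P* = 103/4 = 103/4
Then substitute into demand:
Q* = 123 - 3 * 103/4 = 183/4

183/4


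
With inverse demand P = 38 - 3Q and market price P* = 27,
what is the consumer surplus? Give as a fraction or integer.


Maximum willingness to pay (at Q=0): P_max = 38
Quantity demanded at P* = 27:
Q* = (38 - 27)/3 = 11/3
CS = (1/2) * Q* * (P_max - P*)
CS = (1/2) * 11/3 * (38 - 27)
CS = (1/2) * 11/3 * 11 = 121/6

121/6


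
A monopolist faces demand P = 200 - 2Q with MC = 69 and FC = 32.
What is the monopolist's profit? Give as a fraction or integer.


MR = MC: 200 - 4Q = 69
Q* = 131/4
P* = 200 - 2*131/4 = 269/2
Profit = (P* - MC)*Q* - FC
= (269/2 - 69)*131/4 - 32
= 131/2*131/4 - 32
= 17161/8 - 32 = 16905/8

16905/8


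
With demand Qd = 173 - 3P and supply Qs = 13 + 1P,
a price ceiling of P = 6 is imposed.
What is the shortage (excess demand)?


At P = 6:
Qd = 173 - 3*6 = 155
Qs = 13 + 1*6 = 19
Shortage = Qd - Qs = 155 - 19 = 136

136


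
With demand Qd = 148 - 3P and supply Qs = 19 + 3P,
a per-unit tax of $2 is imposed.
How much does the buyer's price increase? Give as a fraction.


With a per-unit tax, the buyer's price increase depends on relative slopes.
Supply slope: d = 3, Demand slope: b = 3
Buyer's price increase = d * tax / (b + d)
= 3 * 2 / (3 + 3)
= 6 / 6 = 1

1


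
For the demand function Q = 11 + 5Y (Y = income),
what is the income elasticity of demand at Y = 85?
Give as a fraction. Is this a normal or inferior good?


dQ/dY = 5
At Y = 85: Q = 11 + 5*85 = 436
Ey = (dQ/dY)(Y/Q) = 5 * 85 / 436 = 425/436
Since Ey > 0, this is a normal good.

425/436 (normal good)


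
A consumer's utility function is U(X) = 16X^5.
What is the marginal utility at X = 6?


MU = dU/dX = 16*5*X^(5-1)
MU = 80*X^4
At X = 6:
MU = 80 * 6^4
MU = 80 * 1296 = 103680

103680


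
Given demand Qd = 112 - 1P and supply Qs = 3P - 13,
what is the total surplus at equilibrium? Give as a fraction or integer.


Find equilibrium: 112 - 1P = 3P - 13
112 + 13 = 4P
P* = 125/4 = 125/4
Q* = 3*125/4 - 13 = 323/4
Inverse demand: P = 112 - Q/1, so P_max = 112
Inverse supply: P = 13/3 + Q/3, so P_min = 13/3
CS = (1/2) * 323/4 * (112 - 125/4) = 104329/32
PS = (1/2) * 323/4 * (125/4 - 13/3) = 104329/96
TS = CS + PS = 104329/32 + 104329/96 = 104329/24

104329/24


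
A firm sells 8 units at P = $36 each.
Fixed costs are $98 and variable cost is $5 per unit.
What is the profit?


Total Revenue = P * Q = 36 * 8 = $288
Total Cost = FC + VC*Q = 98 + 5*8 = $138
Profit = TR - TC = 288 - 138 = $150

$150


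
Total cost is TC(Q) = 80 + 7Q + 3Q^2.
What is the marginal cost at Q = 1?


MC = dTC/dQ = 7 + 2*3*Q
At Q = 1:
MC = 7 + 6*1
MC = 7 + 6 = 13

13


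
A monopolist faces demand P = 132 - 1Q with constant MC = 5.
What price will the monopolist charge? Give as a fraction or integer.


MR = 132 - 2Q
Set MR = MC: 132 - 2Q = 5
Q* = 127/2
Substitute into demand:
P* = 132 - 1*127/2 = 137/2

137/2


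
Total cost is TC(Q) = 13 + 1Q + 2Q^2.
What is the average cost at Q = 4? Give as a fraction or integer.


TC(4) = 13 + 1*4 + 2*4^2
TC(4) = 13 + 4 + 32 = 49
AC = TC/Q = 49/4 = 49/4

49/4


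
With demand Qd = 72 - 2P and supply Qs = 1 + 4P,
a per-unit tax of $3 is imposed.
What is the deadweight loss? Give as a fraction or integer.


Pre-tax equilibrium quantity: Q* = 145/3
Post-tax equilibrium quantity: Q_tax = 133/3
Reduction in quantity: Q* - Q_tax = 4
DWL = (1/2) * tax * (Q* - Q_tax)
DWL = (1/2) * 3 * 4 = 6

6


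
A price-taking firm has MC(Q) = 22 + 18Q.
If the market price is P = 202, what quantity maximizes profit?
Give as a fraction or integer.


In perfect competition, profit is maximized where P = MC.
202 = 22 + 18Q
180 = 18Q
Q* = 180/18 = 10

10


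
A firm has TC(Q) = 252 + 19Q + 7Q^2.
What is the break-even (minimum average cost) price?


AC(Q) = 252/Q + 19 + 7Q
To minimize: dAC/dQ = -252/Q^2 + 7 = 0
Q^2 = 252/7 = 36
Q* = 6
Min AC = 252/6 + 19 + 7*6
Min AC = 42 + 19 + 42 = 103

103


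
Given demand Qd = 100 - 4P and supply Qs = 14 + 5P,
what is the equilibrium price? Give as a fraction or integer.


At equilibrium, Qd = Qs.
100 - 4P = 14 + 5P
100 - 14 = 4P + 5P
86 = 9P
P* = 86/9 = 86/9

86/9


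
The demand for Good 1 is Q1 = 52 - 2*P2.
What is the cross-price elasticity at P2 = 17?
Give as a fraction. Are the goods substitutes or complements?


dQ1/dP2 = -2
At P2 = 17: Q1 = 52 - 2*17 = 18
Exy = (dQ1/dP2)(P2/Q1) = -2 * 17 / 18 = -17/9
Since Exy < 0, the goods are complements.

-17/9 (complements)


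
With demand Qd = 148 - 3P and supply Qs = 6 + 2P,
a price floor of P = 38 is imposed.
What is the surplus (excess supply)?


At P = 38:
Qd = 148 - 3*38 = 34
Qs = 6 + 2*38 = 82
Surplus = Qs - Qd = 82 - 34 = 48

48


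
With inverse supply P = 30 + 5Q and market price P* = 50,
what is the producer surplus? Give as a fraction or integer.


Minimum supply price (at Q=0): P_min = 30
Quantity supplied at P* = 50:
Q* = (50 - 30)/5 = 4
PS = (1/2) * Q* * (P* - P_min)
PS = (1/2) * 4 * (50 - 30)
PS = (1/2) * 4 * 20 = 40

40


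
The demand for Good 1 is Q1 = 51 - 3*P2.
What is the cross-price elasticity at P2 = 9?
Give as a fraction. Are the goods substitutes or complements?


dQ1/dP2 = -3
At P2 = 9: Q1 = 51 - 3*9 = 24
Exy = (dQ1/dP2)(P2/Q1) = -3 * 9 / 24 = -9/8
Since Exy < 0, the goods are complements.

-9/8 (complements)


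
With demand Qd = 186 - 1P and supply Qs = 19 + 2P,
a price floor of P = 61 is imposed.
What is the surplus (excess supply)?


At P = 61:
Qd = 186 - 1*61 = 125
Qs = 19 + 2*61 = 141
Surplus = Qs - Qd = 141 - 125 = 16

16


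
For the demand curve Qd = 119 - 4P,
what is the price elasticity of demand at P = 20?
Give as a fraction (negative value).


dQ/dP = -4
At P = 20: Q = 119 - 4*20 = 39
E = (dQ/dP)(P/Q) = (-4)(20/39) = -80/39

-80/39


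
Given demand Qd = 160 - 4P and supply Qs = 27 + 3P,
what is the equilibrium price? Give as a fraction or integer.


At equilibrium, Qd = Qs.
160 - 4P = 27 + 3P
160 - 27 = 4P + 3P
133 = 7P
P* = 133/7 = 19

19
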